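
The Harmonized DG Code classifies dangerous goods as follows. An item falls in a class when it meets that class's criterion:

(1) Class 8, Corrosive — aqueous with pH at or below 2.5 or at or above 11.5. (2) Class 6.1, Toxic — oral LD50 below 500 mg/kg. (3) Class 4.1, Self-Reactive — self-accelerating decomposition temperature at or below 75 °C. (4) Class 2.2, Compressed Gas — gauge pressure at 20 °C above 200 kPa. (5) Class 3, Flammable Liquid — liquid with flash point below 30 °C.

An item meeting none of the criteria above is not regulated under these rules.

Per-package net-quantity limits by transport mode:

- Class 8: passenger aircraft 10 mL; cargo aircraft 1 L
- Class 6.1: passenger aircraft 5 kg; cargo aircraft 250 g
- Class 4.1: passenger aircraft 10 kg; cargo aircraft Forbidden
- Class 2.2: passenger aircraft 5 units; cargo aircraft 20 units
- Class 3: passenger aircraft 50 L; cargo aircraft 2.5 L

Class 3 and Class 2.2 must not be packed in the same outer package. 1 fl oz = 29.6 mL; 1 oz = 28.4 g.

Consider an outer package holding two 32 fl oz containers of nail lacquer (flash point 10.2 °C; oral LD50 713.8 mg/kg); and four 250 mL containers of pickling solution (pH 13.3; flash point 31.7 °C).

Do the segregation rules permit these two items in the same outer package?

Yes

The nail lacquer has flash point 10.2 °C, which is < 30 °C, so it is Class 3 (Flammable Liquid).
The pickling solution has pH 13.3, which is ≥ 11.5, so it is Class 8 (Corrosive).
No segregation rule bars Class 3 with Class 8.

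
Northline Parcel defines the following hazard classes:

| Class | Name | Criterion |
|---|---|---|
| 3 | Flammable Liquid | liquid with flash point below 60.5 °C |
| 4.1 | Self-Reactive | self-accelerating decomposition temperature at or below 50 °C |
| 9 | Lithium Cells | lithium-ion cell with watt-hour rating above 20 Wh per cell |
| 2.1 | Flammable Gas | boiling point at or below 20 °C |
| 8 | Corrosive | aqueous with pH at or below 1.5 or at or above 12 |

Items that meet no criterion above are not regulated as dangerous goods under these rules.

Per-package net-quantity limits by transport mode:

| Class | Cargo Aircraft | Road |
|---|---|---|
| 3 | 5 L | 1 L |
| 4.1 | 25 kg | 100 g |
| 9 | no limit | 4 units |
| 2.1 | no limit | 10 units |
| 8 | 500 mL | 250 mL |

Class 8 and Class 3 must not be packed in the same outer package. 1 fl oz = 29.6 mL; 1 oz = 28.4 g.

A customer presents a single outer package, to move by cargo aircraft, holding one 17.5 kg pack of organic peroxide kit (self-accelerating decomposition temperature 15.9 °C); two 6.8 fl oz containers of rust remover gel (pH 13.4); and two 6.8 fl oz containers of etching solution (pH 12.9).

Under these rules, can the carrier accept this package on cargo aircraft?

No

With self-accelerating decomposition temperature 15.9 °C (≤ 50 °C), the organic peroxide kit falls in Class 4.1.
With pH 13.4 (≥ 12), the rust remover gel falls in Class 8.
With pH 12.9 (≥ 12), the etching solution falls in Class 8.
Class 8 net quantity: (two 6.8 fl oz containers = 402.56 mL) + (two 6.8 fl oz containers = 402.56 mL) = 805.12 mL.
805.12 mL > 500 mL (cargo aircraft limit, Class 8) — over the limit.
Class 4.1 quantity: 17.5 kg.
That is within the Class 4.1 cargo aircraft limit of 25 kg.
The segregation rule (Class 8 with Class 3) does not apply to Class 8 with Class 4.1.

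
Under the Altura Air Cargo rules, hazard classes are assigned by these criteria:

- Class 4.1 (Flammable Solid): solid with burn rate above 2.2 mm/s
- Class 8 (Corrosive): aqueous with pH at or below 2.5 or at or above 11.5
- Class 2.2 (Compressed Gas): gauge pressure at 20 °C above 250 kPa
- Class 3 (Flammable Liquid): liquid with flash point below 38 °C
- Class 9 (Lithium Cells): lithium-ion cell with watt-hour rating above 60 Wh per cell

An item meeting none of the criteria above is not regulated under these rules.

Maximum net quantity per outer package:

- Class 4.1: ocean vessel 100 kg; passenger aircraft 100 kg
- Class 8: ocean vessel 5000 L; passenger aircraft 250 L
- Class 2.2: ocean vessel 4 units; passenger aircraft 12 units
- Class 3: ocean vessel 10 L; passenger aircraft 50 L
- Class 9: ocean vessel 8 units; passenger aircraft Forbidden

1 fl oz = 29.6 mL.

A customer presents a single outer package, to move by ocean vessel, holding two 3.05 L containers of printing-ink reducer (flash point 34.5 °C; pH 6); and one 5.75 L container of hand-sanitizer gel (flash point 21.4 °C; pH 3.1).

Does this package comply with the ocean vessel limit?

Printing-ink reducer: flash point 34.5 °C < 38 °C → Class 3 (Flammable Liquid).
With flash point 21.4 °C (< 38 °C), the hand-sanitizer gel falls in Class 3.
Total Class 3: (two 3.05 L containers = 6.1 L) + 5.75 L = 11.85 L.
11.85 L exceeds the ocean vessel limit of 10 L for Class 3.

No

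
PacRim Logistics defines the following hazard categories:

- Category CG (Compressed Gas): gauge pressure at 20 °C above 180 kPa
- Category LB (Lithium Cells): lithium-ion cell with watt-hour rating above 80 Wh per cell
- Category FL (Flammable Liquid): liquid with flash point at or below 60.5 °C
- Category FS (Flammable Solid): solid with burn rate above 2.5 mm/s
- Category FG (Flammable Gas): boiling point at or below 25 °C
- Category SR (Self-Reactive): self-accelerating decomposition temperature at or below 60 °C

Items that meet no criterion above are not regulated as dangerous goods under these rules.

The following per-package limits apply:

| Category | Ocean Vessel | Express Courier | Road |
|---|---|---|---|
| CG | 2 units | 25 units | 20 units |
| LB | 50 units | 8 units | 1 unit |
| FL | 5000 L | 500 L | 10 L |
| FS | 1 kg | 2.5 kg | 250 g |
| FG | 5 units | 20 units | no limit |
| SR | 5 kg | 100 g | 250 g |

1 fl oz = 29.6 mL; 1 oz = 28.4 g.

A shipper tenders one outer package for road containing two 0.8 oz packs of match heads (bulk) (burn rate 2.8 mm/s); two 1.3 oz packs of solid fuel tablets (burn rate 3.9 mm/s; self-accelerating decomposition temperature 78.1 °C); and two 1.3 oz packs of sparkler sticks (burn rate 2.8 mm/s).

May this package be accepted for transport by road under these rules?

Burn rate 2.8 mm/s meets the Category FS criterion (Flammable Solid), so the match heads (bulk) are Category FS.
Burn rate 3.9 mm/s meets the Category FS criterion (Flammable Solid), so the solid fuel tablets are Category FS.
With burn rate 2.8 mm/s (> 2.5 mm/s), the sparkler sticks fall in Category FS.
Category FS net quantity: (two 0.8 oz packs = 45.44 g) + (two 1.3 oz packs = 73.84 g) + (two 1.3 oz packs = 73.84 g) = 193.12 g.
193.12 g is within the road limit of 250 g for Category FS.

Yes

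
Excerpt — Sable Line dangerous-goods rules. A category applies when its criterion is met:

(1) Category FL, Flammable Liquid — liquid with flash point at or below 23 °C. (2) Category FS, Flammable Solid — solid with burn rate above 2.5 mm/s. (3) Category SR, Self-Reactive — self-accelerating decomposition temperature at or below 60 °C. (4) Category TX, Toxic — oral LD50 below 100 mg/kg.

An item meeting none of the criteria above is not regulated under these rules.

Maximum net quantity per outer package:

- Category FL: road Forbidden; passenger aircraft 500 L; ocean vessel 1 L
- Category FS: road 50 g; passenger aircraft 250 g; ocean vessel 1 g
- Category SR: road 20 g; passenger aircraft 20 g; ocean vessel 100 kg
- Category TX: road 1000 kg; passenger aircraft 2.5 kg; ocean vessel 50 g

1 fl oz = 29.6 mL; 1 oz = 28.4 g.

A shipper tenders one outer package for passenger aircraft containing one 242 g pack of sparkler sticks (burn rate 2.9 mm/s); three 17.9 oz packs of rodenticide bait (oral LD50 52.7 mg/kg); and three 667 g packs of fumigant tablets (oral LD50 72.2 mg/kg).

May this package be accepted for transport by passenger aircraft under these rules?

Sparkler sticks: burn rate 2.9 mm/s > 2.5 mm/s → Category FS (Flammable Solid).
Rodenticide bait: oral LD50 52.7 mg/kg < 100 mg/kg → Category TX (Toxic).
Fumigant tablets: oral LD50 72.2 mg/kg < 100 mg/kg → Category TX (Toxic).
Total Category TX: (three 17.9 oz packs = 1525.08 g) + (three 667 g packs = 2.001 kg) = 3526.08 g.
That exceeds the Category TX passenger aircraft limit of 2.5 kg.
Category FS quantity: 242 g.
That is within the Category FS passenger aircraft limit of 250 g.

No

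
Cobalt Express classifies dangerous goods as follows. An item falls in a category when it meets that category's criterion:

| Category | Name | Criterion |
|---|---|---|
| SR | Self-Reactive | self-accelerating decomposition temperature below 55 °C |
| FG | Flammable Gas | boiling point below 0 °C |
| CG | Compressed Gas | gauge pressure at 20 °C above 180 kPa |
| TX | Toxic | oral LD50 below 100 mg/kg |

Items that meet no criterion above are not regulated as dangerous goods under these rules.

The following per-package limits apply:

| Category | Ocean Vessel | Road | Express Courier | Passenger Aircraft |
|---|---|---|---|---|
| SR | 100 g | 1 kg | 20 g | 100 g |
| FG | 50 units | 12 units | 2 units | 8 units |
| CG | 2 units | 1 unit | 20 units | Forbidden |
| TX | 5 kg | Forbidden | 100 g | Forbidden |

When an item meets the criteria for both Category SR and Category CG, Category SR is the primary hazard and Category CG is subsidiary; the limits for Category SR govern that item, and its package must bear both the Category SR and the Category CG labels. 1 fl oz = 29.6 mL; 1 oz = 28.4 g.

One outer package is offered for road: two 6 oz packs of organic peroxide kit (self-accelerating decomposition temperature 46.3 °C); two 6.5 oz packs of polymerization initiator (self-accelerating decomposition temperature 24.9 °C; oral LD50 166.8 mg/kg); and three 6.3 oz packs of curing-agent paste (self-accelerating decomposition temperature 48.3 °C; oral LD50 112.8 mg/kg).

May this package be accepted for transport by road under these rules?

With self-accelerating decomposition temperature 46.3 °C (< 55 °C), the organic peroxide kit falls in Category SR.
Self-accelerating decomposition temperature 24.9 °C meets the Category SR criterion (Self-Reactive), so the polymerization initiator is Category SR.
The curing-agent paste has self-accelerating decomposition temperature 48.3 °C, which is < 55 °C, so it is Category SR (Self-Reactive).
Category SR net quantity: (two 6 oz packs = 340.8 g) + (two 6.5 oz packs = 369.2 g) + (three 6.3 oz packs = 536.76 g) = 1246.76 g.
1246.76 g exceeds the road limit of 1 kg for Category SR.

No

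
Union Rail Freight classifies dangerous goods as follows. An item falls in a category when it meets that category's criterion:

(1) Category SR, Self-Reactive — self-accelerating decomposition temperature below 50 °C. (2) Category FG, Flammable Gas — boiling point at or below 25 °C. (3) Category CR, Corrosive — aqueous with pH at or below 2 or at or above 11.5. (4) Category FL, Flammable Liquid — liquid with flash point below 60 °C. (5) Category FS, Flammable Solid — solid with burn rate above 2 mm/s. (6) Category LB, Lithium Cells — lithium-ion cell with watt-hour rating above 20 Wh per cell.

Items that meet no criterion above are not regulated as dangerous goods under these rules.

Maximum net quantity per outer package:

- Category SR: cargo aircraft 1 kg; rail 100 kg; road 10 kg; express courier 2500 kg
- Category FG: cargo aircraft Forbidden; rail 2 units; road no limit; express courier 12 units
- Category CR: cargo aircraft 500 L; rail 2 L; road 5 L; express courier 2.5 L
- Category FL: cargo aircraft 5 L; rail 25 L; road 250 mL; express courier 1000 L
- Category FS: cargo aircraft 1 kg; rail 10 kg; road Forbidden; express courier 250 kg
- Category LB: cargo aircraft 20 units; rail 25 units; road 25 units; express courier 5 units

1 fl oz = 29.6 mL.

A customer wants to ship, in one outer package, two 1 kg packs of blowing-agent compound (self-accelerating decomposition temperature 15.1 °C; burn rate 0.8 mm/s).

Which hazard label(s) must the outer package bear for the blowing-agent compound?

Category SR

With self-accelerating decomposition temperature 15.1 °C (< 50 °C), the blowing-agent compound falls in Category SR.
Only the Category SR label is required.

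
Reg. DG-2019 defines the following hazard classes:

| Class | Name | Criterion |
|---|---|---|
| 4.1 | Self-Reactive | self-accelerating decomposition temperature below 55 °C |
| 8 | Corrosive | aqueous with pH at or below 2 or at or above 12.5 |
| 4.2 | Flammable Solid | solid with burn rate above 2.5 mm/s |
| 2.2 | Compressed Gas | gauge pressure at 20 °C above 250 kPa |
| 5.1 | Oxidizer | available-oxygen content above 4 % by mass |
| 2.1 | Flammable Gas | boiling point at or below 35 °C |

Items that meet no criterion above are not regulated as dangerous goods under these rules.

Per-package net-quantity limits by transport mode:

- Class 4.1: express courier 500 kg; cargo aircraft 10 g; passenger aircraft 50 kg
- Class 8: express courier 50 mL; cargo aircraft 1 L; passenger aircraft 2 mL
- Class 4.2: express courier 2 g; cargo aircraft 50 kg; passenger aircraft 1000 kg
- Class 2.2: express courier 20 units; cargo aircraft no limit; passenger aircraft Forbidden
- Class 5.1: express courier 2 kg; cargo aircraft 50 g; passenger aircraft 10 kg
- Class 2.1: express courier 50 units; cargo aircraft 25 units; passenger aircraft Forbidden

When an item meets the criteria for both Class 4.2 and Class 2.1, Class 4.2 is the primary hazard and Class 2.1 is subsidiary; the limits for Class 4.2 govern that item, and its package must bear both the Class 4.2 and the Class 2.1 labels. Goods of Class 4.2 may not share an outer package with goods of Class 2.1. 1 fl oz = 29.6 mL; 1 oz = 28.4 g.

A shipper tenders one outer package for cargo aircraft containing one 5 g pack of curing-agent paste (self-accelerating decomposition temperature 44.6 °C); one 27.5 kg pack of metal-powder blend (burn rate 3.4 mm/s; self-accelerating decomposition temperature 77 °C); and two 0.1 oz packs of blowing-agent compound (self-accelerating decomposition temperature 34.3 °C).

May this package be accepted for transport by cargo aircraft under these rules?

No

Curing-agent paste: self-accelerating decomposition temperature 44.6 °C < 55 °C → Class 4.1 (Self-Reactive).
With burn rate 3.4 mm/s (> 2.5 mm/s), the metal-powder blend falls in Class 4.2.
The blowing-agent compound has self-accelerating decomposition temperature 34.3 °C, which is < 55 °C, so it is Class 4.1 (Self-Reactive).
Class 4.1 net quantity: 5 g + (two 0.1 oz packs = 5.68 g) = 10.68 g.
10.68 g > 10 g (cargo aircraft limit, Class 4.1) — over the limit.
Class 4.2 quantity: 27.5 kg.
27.5 kg ≤ 50 kg (cargo aircraft limit, Class 4.2) — within limit.
The segregation rule (Class 4.2 with Class 2.1) does not apply to Class 4.1 with Class 4.2.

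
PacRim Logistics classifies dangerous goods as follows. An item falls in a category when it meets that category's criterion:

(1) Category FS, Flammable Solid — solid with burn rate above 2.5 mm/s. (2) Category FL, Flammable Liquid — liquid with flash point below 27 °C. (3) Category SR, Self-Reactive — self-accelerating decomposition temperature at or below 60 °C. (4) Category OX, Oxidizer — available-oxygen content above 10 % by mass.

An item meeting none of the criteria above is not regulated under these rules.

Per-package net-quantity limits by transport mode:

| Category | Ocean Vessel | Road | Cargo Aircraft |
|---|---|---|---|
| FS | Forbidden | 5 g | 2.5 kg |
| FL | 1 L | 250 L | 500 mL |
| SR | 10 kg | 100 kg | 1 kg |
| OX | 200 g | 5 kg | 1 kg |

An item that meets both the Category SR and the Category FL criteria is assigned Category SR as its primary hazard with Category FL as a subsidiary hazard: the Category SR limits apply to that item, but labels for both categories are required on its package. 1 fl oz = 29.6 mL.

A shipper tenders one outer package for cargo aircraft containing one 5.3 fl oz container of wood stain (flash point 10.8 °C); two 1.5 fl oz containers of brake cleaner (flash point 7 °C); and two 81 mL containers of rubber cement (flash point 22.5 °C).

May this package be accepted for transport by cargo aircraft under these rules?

Yes

Wood stain: flash point 10.8 °C < 27 °C → Category FL (Flammable Liquid).
Flash point 7 °C meets the Category FL criterion (Flammable Liquid), so the brake cleaner is Category FL.
The rubber cement has flash point 22.5 °C, which is < 27 °C, so it is Category FL (Flammable Liquid).
Category FL net quantity: (one 5.3 fl oz container = 156.88 mL) + (two 1.5 fl oz containers = 88.8 mL) + (two 81 mL containers = 162 mL) = 407.68 mL.
That is within the Category FL cargo aircraft limit of 500 mL.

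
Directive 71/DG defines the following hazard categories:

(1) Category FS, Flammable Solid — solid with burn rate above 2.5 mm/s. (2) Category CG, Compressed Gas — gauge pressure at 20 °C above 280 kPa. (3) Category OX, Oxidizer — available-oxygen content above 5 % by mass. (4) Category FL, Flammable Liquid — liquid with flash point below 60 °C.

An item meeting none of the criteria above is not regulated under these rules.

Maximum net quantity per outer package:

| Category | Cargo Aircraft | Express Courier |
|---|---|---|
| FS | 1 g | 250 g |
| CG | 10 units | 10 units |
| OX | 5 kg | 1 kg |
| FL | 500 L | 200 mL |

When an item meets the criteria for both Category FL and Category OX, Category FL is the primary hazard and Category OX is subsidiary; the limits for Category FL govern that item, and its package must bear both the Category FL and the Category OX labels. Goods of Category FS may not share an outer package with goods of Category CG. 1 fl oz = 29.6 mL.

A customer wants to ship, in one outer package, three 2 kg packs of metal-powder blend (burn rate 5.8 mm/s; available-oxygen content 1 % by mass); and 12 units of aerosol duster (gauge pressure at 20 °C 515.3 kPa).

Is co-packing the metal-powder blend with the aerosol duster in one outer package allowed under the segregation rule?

No

Metal-powder blend: burn rate 5.8 mm/s > 2.5 mm/s → Category FS (Flammable Solid).
Gauge pressure at 20 °C 515.3 kPa meets the Category CG criterion (Compressed Gas), so the aerosol duster is Category CG.
Category FS and Category CG may not share an outer package.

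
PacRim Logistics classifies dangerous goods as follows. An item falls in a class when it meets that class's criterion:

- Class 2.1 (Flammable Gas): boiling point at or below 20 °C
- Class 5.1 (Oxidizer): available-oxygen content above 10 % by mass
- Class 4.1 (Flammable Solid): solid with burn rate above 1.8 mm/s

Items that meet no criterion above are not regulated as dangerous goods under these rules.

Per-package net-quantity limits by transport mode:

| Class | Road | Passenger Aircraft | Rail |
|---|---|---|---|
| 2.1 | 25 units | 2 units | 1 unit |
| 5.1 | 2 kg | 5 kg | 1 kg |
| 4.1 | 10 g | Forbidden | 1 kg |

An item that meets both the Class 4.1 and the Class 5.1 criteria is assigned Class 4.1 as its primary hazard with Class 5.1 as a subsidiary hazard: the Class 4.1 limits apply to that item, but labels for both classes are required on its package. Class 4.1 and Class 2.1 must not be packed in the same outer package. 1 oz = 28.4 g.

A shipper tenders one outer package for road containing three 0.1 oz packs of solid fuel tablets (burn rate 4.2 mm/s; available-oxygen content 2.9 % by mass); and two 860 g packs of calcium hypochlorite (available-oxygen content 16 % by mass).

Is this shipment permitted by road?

Solid fuel tablets: burn rate 4.2 mm/s > 1.8 mm/s → Class 4.1 (Flammable Solid).
Available-oxygen content 16 % by mass meets the Class 5.1 criterion (Oxidizer), so the calcium hypochlorite is Class 5.1.
Class 4.1 quantity: three 0.1 oz packs = 8.52 g.
That is within the Class 4.1 road limit of 10 g.
Class 5.1 quantity: two 860 g packs = 1.72 kg.
1.72 kg is within the road limit of 2 kg for Class 5.1.
The segregation rule (Class 4.1 with Class 2.1) does not apply to Class 4.1 with Class 5.1.
Every hazard class is within its road limit and no segregation rule is violated.

Yes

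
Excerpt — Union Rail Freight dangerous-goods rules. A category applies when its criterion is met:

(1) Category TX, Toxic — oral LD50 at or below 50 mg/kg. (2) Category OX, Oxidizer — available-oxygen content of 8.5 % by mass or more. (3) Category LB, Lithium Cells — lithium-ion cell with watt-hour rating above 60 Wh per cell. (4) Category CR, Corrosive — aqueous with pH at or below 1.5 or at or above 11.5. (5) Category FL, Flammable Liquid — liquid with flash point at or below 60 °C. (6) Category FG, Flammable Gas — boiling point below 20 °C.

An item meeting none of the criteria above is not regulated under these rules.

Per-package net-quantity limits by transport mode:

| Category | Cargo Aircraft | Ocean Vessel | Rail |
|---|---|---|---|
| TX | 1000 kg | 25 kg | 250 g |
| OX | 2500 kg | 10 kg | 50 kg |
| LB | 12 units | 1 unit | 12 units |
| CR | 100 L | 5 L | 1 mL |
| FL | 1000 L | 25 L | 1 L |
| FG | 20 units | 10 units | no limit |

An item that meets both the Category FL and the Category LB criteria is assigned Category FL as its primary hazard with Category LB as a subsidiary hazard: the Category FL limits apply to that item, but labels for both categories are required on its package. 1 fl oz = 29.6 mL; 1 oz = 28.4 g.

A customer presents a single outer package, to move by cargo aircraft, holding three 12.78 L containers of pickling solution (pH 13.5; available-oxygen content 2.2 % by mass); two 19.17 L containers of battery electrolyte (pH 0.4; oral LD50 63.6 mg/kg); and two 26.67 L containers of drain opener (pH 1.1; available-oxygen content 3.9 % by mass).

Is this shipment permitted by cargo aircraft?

No

Pickling solution: pH 13.5 ≥ 11.5 → Category CR (Corrosive).
The battery electrolyte has pH 0.4, which is ≤ 1.5, so it is Category CR (Corrosive).
pH 1.1 meets the Category CR criterion (Corrosive), so the drain opener is Category CR.
Category CR net quantity: (three 12.78 L containers = 38.34 L) + (two 19.17 L containers = 38.34 L) + (two 26.67 L containers = 53.34 L) = 130.02 L.
That exceeds the Category CR cargo aircraft limit of 100 L.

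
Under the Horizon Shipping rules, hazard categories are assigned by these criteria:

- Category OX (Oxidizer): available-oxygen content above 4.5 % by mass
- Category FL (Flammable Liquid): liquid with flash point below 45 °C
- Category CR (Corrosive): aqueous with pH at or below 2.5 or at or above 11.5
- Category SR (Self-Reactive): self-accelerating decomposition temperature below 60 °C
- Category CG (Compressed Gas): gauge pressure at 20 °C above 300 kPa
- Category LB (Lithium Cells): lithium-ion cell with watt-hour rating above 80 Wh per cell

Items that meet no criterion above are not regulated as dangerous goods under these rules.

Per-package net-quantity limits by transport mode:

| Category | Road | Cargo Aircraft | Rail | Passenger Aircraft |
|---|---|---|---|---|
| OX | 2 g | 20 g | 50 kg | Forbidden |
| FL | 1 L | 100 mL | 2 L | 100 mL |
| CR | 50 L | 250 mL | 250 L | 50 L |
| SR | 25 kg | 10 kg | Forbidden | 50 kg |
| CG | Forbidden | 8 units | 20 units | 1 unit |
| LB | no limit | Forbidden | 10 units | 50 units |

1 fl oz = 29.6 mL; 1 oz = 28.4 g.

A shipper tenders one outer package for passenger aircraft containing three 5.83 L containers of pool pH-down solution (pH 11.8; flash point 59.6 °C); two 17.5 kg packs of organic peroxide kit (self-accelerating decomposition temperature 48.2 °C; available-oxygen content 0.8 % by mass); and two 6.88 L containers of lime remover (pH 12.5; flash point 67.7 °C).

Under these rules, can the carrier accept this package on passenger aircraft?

Yes

The pool pH-down solution has pH 11.8, which is ≥ 11.5, so it is Category CR (Corrosive).
Self-accelerating decomposition temperature 48.2 °C meets the Category SR criterion (Self-Reactive), so the organic peroxide kit is Category SR.
With pH 12.5 (≥ 11.5), the lime remover falls in Category CR.
Category SR quantity: two 17.5 kg packs = 35 kg.
35 kg ≤ 50 kg (passenger aircraft limit, Category SR) — within limit.
Total Category CR: (three 5.83 L containers = 17.49 L) + (two 6.88 L containers = 13.76 L) = 31.25 L.
31.25 L ≤ 50 L (passenger aircraft limit, Category CR) — within limit.
Every hazard category is within its passenger aircraft limit and no segregation rule is violated.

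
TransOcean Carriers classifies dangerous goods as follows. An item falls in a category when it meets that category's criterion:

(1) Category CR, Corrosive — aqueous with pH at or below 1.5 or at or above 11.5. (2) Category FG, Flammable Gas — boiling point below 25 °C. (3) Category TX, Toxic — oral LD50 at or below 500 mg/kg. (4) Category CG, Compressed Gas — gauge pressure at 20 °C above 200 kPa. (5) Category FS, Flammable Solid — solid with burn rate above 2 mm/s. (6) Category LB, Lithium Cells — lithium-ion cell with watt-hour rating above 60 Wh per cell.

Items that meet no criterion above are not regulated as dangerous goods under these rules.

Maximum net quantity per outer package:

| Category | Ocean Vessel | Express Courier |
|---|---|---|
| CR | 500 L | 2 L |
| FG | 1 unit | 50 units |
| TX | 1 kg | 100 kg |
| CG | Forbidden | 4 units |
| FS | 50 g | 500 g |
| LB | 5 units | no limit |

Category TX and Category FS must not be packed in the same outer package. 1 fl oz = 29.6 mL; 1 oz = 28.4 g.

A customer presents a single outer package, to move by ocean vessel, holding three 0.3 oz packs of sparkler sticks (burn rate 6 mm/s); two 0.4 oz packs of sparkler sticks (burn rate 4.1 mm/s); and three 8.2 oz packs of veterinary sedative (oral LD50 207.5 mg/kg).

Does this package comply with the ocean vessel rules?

Sparkler sticks: burn rate 6 mm/s > 2 mm/s → Category FS (Flammable Solid).
Burn rate 4.1 mm/s meets the Category FS criterion (Flammable Solid), so the sparkler sticks are Category FS.
The veterinary sedative has oral LD50 207.5 mg/kg, which is ≤ 500 mg/kg, so it is Category TX (Toxic).
Category TX quantity: three 8.2 oz packs = 698.64 g.
That is within the Category TX ocean vessel limit of 1 kg.
Category FS net quantity: (three 0.3 oz packs = 25.56 g) + (two 0.4 oz packs = 22.72 g) = 48.28 g.
48.28 g ≤ 50 g (ocean vessel limit, Category FS) — within limit.
Category TX and Category FS may not share an outer package.

No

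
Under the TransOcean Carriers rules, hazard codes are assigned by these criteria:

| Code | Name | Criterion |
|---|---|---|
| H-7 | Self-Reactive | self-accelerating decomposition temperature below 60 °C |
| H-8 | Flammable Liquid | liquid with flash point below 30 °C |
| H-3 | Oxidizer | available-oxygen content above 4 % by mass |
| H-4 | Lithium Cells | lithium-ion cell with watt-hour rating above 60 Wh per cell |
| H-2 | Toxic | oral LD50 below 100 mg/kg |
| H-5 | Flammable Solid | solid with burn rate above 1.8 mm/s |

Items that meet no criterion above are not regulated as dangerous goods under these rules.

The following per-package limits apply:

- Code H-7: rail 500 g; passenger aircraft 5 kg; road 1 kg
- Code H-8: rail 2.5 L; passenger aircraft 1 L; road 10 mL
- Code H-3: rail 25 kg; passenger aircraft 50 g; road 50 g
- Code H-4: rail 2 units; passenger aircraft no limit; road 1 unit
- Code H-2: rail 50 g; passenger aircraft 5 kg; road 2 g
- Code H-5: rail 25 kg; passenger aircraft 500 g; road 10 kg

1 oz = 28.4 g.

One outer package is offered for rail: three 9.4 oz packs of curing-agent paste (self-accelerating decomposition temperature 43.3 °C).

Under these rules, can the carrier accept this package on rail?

No

Curing-agent paste: self-accelerating decomposition temperature 43.3 °C < 60 °C → Code H-7 (Self-Reactive).
Code H-7 quantity: three 9.4 oz packs = 800.88 g.
800.88 g exceeds the rail limit of 500 g for Code H-7.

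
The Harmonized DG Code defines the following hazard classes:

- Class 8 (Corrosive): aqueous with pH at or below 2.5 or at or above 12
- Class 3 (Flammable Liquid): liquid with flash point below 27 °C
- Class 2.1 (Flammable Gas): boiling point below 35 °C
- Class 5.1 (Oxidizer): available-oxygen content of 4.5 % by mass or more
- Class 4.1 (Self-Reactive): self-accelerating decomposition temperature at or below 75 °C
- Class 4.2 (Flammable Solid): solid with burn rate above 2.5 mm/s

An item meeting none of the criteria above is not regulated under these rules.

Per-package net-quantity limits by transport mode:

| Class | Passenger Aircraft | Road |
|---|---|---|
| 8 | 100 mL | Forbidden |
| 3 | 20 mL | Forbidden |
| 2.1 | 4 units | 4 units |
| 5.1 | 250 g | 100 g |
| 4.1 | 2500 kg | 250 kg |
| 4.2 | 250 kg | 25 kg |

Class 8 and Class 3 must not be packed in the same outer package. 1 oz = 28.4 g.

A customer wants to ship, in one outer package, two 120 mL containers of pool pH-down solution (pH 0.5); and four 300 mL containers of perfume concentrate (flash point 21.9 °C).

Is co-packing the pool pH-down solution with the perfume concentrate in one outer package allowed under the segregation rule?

No

pH 0.5 meets the Class 8 criterion (Corrosive), so the pool pH-down solution is Class 8.
Flash point 21.9 °C meets the Class 3 criterion (Flammable Liquid), so the perfume concentrate is Class 3.
Class 8 and Class 3 may not share an outer package.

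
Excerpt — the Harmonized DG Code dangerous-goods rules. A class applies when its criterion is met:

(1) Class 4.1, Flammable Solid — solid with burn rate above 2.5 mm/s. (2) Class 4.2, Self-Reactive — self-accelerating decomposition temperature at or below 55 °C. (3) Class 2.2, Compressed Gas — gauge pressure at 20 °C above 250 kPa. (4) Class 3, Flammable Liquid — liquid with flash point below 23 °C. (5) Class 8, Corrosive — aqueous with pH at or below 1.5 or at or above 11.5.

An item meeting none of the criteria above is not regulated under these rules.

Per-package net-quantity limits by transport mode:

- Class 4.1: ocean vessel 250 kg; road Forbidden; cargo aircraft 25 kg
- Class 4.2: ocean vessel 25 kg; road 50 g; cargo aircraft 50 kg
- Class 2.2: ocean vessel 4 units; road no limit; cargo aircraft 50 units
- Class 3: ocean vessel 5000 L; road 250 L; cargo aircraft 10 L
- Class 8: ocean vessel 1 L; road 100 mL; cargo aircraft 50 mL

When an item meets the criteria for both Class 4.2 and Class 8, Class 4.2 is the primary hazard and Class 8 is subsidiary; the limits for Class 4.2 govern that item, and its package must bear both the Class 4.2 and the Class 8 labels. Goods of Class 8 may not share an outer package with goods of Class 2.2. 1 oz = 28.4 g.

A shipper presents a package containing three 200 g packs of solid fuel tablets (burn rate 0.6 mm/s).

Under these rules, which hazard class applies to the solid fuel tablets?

burn rate 0.6 mm/s is not above 2.5 mm/s, so Class 4.1 does not apply.
No criterion is met, so the item is not regulated.

Not regulated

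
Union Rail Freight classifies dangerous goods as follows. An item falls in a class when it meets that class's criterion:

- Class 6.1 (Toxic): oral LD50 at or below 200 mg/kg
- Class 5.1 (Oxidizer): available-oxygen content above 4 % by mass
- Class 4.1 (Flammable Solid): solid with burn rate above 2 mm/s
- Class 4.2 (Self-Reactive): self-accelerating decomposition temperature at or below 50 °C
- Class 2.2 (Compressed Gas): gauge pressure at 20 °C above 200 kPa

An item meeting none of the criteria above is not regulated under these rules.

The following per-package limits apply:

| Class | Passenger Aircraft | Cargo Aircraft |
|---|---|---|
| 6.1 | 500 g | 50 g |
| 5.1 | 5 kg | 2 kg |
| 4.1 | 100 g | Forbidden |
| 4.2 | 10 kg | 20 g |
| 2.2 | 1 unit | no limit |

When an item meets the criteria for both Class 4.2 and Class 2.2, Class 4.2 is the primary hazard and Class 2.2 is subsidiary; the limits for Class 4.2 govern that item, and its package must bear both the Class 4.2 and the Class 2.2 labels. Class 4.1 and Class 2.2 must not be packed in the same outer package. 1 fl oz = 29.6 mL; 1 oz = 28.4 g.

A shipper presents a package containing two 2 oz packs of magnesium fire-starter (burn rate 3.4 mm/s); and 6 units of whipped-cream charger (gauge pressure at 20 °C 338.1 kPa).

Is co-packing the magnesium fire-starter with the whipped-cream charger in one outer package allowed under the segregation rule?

No

Magnesium fire-starter: burn rate 3.4 mm/s > 2 mm/s → Class 4.1 (Flammable Solid).
With gauge pressure at 20 °C 338.1 kPa (> 200 kPa), the whipped-cream charger falls in Class 2.2.
Class 4.1 and Class 2.2 may not share an outer package.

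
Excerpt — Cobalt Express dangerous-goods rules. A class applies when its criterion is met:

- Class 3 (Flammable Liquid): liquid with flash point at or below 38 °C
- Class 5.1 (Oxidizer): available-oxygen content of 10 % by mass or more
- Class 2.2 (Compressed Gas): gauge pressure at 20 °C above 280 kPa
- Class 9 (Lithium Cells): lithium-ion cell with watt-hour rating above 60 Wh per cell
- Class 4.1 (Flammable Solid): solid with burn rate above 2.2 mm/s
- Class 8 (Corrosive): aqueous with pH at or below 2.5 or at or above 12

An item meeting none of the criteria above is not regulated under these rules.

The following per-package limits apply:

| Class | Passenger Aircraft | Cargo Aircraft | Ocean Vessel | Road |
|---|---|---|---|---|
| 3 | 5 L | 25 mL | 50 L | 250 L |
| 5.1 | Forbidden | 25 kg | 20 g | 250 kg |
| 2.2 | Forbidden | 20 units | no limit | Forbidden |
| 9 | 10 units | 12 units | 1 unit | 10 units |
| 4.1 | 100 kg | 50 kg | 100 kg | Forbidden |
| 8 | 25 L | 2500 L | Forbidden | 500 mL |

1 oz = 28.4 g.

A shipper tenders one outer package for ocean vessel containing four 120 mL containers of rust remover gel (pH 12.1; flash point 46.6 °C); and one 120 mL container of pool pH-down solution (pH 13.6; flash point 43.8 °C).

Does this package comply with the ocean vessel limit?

Rust remover gel: pH 12.1 ≥ 12 → Class 8 (Corrosive).
pH 13.6 meets the Class 8 criterion (Corrosive), so the pool pH-down solution is Class 8.
Class 8 net quantity: (four 120 mL containers = 480 mL) + 120 mL = 600 mL.
Class 8 is Forbidden by ocean vessel.

No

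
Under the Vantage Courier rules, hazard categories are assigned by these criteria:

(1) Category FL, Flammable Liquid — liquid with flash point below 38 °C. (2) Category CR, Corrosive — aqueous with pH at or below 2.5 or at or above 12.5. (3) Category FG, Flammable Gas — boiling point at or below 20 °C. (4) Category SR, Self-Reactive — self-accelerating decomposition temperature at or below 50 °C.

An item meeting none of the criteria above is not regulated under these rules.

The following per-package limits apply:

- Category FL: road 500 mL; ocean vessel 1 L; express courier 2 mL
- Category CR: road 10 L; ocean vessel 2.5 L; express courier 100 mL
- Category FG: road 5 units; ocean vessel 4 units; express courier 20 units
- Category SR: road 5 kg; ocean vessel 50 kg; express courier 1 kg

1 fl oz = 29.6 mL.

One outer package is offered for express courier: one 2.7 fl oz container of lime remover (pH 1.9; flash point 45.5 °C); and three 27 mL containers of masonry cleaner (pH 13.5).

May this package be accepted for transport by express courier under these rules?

No

With pH 1.9 (≤ 2.5), the lime remover falls in Category CR.
The masonry cleaner has pH 13.5, which is ≥ 12.5, so it is Category CR (Corrosive).
Category CR net quantity: (one 2.7 fl oz container = 79.92 mL) + (three 27 mL containers = 81 mL) = 160.92 mL.
160.92 mL exceeds the express courier limit of 100 mL for Category CR.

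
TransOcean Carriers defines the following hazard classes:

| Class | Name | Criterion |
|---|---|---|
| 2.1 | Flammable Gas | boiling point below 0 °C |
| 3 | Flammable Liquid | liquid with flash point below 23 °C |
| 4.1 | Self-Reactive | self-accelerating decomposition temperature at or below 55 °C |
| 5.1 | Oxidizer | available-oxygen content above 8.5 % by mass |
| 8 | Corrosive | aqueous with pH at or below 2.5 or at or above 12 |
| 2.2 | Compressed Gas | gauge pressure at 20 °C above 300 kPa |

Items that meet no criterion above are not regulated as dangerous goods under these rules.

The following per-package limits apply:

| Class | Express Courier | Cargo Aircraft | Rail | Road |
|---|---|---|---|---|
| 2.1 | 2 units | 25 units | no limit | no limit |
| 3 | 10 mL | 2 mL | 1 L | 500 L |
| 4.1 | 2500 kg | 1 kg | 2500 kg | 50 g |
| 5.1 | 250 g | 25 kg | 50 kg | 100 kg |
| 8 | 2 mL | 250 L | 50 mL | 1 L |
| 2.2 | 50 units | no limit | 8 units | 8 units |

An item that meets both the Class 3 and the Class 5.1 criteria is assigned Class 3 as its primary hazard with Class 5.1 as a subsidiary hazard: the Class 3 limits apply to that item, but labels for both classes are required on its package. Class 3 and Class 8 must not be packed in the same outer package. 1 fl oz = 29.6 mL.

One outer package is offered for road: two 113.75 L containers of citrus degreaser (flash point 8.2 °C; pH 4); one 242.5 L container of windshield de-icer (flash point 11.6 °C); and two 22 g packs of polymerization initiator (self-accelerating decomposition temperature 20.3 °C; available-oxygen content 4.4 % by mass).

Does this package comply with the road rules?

Yes

With flash point 8.2 °C (< 23 °C), the citrus degreaser falls in Class 3.
Windshield de-icer: flash point 11.6 °C < 23 °C → Class 3 (Flammable Liquid).
With self-accelerating decomposition temperature 20.3 °C (≤ 55 °C), the polymerization initiator falls in Class 4.1.
Total Class 3: (two 113.75 L containers = 227.5 L) + 242.5 L = 470 L.
That is within the Class 3 road limit of 500 L.
Class 4.1 quantity: two 22 g packs = 44 g.
That is within the Class 4.1 road limit of 50 g.
The segregation rule (Class 3 with Class 8) does not apply to Class 3 with Class 4.1.
Every hazard class is within its road limit and no segregation rule is violated.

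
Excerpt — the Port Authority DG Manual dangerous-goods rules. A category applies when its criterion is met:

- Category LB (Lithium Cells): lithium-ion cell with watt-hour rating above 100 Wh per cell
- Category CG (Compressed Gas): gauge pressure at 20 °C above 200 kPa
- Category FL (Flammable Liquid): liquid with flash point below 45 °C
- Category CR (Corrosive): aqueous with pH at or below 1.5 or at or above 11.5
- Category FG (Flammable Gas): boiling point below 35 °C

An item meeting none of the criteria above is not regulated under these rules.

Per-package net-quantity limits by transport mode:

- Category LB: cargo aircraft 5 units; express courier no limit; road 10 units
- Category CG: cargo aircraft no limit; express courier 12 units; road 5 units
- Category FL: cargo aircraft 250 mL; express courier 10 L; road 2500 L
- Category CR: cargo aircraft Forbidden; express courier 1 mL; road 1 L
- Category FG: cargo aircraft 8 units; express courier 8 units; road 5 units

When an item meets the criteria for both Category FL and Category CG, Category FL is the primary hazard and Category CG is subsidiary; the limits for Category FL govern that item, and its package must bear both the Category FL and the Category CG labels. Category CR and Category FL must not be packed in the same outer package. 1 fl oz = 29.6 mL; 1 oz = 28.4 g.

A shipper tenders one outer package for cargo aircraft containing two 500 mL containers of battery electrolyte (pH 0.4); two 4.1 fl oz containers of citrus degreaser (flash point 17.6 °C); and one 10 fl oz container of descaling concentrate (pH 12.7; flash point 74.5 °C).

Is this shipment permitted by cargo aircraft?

With pH 0.4 (≤ 1.5), the battery electrolyte falls in Category CR.
With flash point 17.6 °C (< 45 °C), the citrus degreaser falls in Category FL.
With pH 12.7 (≥ 11.5), the descaling concentrate falls in Category CR.
Total Category CR: (two 500 mL containers = 1 L) + (one 10 fl oz container = 296 mL) = 1.296 L.
Category CR is Forbidden by cargo aircraft.
Category FL quantity: two 4.1 fl oz containers = 242.72 mL.
242.72 mL is within the cargo aircraft limit of 250 mL for Category FL.
Category CR and Category FL may not share an outer package.

No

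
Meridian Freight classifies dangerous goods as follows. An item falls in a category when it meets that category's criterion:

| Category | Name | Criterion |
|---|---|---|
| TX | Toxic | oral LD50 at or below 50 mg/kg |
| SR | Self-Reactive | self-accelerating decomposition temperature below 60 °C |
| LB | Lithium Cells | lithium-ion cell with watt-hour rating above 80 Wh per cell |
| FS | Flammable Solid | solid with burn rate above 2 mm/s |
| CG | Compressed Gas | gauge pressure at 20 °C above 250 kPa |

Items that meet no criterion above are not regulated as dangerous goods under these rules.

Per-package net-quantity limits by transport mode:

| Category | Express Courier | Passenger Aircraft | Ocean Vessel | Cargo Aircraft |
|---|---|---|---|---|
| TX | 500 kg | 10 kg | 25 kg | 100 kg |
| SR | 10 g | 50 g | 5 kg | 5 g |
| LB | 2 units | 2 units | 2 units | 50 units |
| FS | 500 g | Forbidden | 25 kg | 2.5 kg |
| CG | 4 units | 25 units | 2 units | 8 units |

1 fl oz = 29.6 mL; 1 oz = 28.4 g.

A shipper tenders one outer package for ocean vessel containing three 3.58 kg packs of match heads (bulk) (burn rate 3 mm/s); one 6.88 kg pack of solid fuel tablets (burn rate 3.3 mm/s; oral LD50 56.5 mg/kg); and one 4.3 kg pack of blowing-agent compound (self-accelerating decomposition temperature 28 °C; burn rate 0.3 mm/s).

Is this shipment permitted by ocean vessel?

With burn rate 3 mm/s (> 2 mm/s), the match heads (bulk) fall in Category FS.
Solid fuel tablets: burn rate 3.3 mm/s > 2 mm/s → Category FS (Flammable Solid).
Blowing-agent compound: self-accelerating decomposition temperature 28 °C < 60 °C → Category SR (Self-Reactive).
Total Category FS: (three 3.58 kg packs = 10.74 kg) + 6.88 kg = 17.62 kg.
17.62 kg ≤ 25 kg (ocean vessel limit, Category FS) — within limit.
Category SR quantity: 4.3 kg.
That is within the Category SR ocean vessel limit of 5 kg.
Every hazard category is within its ocean vessel limit and no segregation rule is violated.

Yes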